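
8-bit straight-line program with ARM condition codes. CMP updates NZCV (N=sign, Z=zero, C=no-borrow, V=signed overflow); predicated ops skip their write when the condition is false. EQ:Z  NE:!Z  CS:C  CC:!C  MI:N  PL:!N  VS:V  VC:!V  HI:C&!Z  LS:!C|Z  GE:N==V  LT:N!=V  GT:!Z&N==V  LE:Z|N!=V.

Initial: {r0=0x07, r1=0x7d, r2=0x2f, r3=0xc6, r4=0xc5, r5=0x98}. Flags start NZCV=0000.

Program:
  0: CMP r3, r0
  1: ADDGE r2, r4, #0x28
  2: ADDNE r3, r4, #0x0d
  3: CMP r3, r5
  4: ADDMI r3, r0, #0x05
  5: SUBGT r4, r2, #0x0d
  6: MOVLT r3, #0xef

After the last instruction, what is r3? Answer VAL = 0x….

0: ✓ CMP  NZCV=1010
1: · ADDGE
2: ✓ ADDNE  r3←0xd2
3: ✓ CMP  NZCV=0010
4: · ADDMI
5: ✓ SUBGT  r4←0x22
6: · MOVLT

VAL = 0xd2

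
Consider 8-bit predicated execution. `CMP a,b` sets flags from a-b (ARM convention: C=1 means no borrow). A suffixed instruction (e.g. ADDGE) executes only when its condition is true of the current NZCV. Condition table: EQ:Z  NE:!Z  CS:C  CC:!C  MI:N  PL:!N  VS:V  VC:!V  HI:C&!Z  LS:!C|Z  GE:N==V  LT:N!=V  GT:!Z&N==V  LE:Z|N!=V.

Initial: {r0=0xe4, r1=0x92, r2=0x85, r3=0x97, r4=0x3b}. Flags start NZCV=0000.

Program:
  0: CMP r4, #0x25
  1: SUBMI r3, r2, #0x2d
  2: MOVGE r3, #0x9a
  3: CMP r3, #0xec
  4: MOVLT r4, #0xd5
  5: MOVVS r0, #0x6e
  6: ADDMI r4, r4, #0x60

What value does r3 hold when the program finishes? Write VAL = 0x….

VAL = 0x9a

0: ✓ CMP  NZCV=0010
1: · SUBMI
2: ✓ MOVGE  r3←0x9a
3: ✓ CMP  NZCV=1000
4: ✓ MOVLT  r4←0xd5
5: · MOVVS
6: ✓ ADDMI  r4←0x35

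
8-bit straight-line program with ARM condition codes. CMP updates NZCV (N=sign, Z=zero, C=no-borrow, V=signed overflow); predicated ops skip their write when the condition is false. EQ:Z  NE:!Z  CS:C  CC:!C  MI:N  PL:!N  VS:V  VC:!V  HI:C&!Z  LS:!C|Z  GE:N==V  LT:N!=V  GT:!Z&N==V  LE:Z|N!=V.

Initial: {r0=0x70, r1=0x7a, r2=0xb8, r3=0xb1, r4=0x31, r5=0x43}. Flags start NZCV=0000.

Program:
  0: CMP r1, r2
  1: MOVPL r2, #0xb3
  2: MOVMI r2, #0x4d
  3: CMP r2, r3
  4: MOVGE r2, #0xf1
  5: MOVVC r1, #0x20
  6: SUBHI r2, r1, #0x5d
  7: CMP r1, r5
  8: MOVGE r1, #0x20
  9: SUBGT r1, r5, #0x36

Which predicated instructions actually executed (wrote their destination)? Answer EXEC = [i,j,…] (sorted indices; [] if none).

0: ✓ CMP  NZCV=1001
1: · MOVPL
2: ✓ MOVMI  r2←0x4d
3: ✓ CMP  NZCV=1001
4: ✓ MOVGE  r2←0xf1
5: · MOVVC
6: · SUBHI
7: ✓ CMP  NZCV=0010
8: ✓ MOVGE  r1←0x20
9: ✓ SUBGT  r1←0x0d

EXEC = [2,4,8,9]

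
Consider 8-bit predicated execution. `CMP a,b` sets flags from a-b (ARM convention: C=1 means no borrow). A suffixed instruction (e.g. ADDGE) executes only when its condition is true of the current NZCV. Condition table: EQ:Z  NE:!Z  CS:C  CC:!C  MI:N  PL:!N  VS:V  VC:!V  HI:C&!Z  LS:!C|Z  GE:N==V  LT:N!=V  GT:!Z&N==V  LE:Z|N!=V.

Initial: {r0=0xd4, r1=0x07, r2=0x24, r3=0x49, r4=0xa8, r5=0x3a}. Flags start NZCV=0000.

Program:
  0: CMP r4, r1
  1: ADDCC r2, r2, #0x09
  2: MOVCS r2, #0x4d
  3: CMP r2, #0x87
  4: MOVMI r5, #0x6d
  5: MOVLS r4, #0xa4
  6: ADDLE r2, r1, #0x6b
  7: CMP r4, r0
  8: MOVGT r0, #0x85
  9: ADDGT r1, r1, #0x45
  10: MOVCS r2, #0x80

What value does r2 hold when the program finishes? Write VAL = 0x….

VAL = 0x4d

0: ✓ CMP  NZCV=1010
1: · ADDCC
2: ✓ MOVCS  r2←0x4d
3: ✓ CMP  NZCV=1001
4: ✓ MOVMI  r5←0x6d
5: ✓ MOVLS  r4←0xa4
6: · ADDLE
7: ✓ CMP  NZCV=1000
8: · MOVGT
9: · ADDGT
10: · MOVCS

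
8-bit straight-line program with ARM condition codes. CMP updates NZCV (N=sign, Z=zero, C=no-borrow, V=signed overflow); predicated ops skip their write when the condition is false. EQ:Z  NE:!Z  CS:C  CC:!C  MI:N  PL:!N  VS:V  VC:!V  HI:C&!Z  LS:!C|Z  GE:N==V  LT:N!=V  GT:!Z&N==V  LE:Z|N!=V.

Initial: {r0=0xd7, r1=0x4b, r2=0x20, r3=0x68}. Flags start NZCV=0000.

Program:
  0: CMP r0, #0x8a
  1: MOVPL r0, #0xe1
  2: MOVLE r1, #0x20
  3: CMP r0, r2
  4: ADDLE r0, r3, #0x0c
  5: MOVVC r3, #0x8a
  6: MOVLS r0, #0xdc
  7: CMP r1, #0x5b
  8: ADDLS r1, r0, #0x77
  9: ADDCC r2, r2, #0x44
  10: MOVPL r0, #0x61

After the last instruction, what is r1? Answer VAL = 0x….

0: ✓ CMP  NZCV=0010
1: ✓ MOVPL  r0←0xe1
2: · MOVLE
3: ✓ CMP  NZCV=1010
4: ✓ ADDLE  r0←0x74
5: ✓ MOVVC  r3←0x8a
6: · MOVLS
7: ✓ CMP  NZCV=1000
8: ✓ ADDLS  r1←0xeb
9: ✓ ADDCC  r2←0x64
10: · MOVPL

VAL = 0xeb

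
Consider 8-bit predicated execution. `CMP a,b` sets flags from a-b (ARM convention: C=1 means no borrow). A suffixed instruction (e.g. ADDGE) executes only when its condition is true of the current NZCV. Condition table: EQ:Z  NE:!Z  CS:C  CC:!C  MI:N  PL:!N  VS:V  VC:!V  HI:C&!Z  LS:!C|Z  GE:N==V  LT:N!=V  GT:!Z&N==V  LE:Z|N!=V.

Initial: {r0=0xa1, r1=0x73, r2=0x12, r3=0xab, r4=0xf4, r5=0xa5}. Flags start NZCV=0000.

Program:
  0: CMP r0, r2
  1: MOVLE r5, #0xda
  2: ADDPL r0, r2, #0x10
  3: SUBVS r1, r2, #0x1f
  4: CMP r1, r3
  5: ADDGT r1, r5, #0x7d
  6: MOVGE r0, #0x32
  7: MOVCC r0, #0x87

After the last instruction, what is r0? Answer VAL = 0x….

VAL = 0x87

0: ✓ CMP  NZCV=1010
1: ✓ MOVLE  r5←0xda
2: · ADDPL
3: · SUBVS
4: ✓ CMP  NZCV=1001
5: ✓ ADDGT  r1←0x57
6: ✓ MOVGE  r0←0x32
7: ✓ MOVCC  r0←0x87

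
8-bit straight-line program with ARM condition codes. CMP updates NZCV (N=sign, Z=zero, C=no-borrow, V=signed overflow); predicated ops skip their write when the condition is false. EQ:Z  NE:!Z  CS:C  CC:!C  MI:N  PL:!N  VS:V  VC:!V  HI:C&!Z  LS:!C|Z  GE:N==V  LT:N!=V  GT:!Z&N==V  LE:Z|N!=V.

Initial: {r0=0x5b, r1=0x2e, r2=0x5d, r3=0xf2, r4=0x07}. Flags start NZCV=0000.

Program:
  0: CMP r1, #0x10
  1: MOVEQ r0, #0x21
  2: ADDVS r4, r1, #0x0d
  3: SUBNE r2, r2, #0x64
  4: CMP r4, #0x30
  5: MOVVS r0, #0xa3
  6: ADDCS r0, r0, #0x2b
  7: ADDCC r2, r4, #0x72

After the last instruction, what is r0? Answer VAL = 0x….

[0] flags=0010 → (cmp)
[1] flags=0010 EQ?F → skip
[2] flags=0010 VS?F → skip
[3] flags=0010 NE?T → r2=0xf9
[4] flags=1000 → (cmp)
[5] flags=1000 VS?F → skip
[6] flags=1000 CS?F → skip
[7] flags=1000 CC?T → r2=0x79

VAL = 0x5b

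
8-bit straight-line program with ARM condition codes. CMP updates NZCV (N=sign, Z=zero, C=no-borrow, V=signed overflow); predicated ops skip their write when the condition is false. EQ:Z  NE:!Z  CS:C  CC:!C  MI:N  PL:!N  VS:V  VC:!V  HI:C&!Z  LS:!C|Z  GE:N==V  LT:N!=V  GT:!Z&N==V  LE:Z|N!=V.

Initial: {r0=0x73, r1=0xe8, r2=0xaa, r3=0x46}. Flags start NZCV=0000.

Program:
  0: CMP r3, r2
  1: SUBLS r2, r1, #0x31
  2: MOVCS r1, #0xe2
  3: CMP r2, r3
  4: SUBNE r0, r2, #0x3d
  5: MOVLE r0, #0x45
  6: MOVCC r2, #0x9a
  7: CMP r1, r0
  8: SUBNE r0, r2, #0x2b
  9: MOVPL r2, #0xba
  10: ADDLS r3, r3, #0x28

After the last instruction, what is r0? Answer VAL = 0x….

VAL = 0x8c

[0] flags=1001 → (cmp)
[1] flags=1001 LS?T → r2=0xb7
[2] flags=1001 CS?F → skip
[3] flags=0011 → (cmp)
[4] flags=0011 NE?T → r0=0x7a
[5] flags=0011 LE?T → r0=0x45
[6] flags=0011 CC?F → skip
[7] flags=1010 → (cmp)
[8] flags=1010 NE?T → r0=0x8c
[9] flags=1010 PL?F → skip
[10] flags=1010 LS?F → skip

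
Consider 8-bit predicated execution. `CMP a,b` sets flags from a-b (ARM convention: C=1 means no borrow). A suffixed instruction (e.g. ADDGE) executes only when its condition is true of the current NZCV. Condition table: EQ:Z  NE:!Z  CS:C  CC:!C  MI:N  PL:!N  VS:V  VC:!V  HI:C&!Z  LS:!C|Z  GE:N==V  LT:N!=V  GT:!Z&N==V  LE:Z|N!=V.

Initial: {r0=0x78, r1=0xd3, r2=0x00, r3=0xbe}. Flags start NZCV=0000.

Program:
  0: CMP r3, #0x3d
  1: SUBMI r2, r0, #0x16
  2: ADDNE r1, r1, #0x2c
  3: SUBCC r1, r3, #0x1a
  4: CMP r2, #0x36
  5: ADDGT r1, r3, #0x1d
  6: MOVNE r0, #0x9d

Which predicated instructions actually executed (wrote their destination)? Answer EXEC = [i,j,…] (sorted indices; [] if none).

EXEC = [1,2,5,6]

0: ✓ CMP  NZCV=1010
1: ✓ SUBMI  r2←0x62
2: ✓ ADDNE  r1←0xff
3: · SUBCC
4: ✓ CMP  NZCV=0010
5: ✓ ADDGT  r1←0xdb
6: ✓ MOVNE  r0←0x9d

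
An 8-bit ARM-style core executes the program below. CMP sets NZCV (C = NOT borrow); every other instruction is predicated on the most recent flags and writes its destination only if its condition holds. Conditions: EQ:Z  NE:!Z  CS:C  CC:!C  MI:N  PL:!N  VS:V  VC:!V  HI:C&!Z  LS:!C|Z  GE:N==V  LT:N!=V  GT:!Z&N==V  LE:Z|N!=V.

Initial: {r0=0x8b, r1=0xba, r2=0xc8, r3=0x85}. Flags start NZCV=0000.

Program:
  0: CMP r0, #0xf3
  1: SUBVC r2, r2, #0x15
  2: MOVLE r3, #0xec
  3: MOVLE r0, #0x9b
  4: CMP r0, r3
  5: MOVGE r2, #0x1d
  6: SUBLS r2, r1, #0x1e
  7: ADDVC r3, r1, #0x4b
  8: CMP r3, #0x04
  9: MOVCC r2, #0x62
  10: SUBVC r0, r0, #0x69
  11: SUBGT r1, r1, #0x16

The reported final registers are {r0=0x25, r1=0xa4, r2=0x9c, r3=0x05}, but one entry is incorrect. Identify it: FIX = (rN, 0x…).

[0] flags=1000 → (cmp)
[1] flags=1000 VC?T → r2=0xb3
[2] flags=1000 LE?T → r3=0xec
[3] flags=1000 LE?T → r0=0x9b
[4] flags=1000 → (cmp)
[5] flags=1000 GE?F → skip
[6] flags=1000 LS?T → r2=0x9c
[7] flags=1000 VC?T → r3=0x05
[8] flags=0010 → (cmp)
[9] flags=0010 CC?F → skip
[10] flags=0010 VC?T → r0=0x32
[11] flags=0010 GT?T → r1=0xa4

FIX = (r0, 0x32)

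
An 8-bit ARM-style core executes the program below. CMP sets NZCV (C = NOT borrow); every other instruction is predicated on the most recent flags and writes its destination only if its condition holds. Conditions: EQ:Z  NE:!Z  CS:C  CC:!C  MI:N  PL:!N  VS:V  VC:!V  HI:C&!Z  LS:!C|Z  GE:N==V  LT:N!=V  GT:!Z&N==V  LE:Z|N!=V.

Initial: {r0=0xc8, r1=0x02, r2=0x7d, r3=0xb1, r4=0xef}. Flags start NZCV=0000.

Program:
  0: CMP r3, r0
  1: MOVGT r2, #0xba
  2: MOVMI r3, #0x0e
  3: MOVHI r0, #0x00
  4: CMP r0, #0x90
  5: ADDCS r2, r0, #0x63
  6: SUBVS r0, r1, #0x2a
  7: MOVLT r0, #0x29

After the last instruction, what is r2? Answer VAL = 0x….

VAL = 0x2b

[0] flags=1000 → (cmp)
[1] flags=1000 GT?F → skip
[2] flags=1000 MI?T → r3=0x0e
[3] flags=1000 HI?F → skip
[4] flags=0010 → (cmp)
[5] flags=0010 CS?T → r2=0x2b
[6] flags=0010 VS?F → skip
[7] flags=0010 LT?F → skip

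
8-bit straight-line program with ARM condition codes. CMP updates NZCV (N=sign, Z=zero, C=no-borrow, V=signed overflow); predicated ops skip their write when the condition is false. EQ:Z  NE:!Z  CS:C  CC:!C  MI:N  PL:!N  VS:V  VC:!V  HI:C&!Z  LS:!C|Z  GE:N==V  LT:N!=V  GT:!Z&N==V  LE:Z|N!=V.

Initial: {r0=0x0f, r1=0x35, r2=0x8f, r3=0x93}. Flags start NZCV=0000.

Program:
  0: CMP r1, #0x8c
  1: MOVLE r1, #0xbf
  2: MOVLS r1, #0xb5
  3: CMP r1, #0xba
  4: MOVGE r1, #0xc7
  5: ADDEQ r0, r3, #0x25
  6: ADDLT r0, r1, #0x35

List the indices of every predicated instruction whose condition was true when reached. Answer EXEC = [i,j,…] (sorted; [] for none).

EXEC = [2,6]

[0] flags=1001 → (cmp)
[1] flags=1001 LE?F → skip
[2] flags=1001 LS?T → r1=0xb5
[3] flags=1000 → (cmp)
[4] flags=1000 GE?F → skip
[5] flags=1000 EQ?F → skip
[6] flags=1000 LT?T → r0=0xea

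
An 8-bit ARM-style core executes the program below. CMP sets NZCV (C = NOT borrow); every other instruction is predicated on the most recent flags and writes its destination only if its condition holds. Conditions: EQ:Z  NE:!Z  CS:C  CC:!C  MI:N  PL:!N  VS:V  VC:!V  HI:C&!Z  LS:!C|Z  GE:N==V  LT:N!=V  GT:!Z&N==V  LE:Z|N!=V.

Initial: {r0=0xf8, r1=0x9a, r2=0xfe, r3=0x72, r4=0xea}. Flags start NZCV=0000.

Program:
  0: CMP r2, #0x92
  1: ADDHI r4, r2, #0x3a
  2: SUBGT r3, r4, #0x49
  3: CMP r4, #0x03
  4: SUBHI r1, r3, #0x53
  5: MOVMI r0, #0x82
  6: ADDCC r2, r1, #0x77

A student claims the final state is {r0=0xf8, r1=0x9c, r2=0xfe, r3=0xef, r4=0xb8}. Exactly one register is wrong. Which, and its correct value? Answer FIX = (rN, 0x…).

FIX = (r4, 0x38)

[0] flags=0010 → (cmp)
[1] flags=0010 HI?T → r4=0x38
[2] flags=0010 GT?T → r3=0xef
[3] flags=0010 → (cmp)
[4] flags=0010 HI?T → r1=0x9c
[5] flags=0010 MI?F → skip
[6] flags=0010 CC?F → skip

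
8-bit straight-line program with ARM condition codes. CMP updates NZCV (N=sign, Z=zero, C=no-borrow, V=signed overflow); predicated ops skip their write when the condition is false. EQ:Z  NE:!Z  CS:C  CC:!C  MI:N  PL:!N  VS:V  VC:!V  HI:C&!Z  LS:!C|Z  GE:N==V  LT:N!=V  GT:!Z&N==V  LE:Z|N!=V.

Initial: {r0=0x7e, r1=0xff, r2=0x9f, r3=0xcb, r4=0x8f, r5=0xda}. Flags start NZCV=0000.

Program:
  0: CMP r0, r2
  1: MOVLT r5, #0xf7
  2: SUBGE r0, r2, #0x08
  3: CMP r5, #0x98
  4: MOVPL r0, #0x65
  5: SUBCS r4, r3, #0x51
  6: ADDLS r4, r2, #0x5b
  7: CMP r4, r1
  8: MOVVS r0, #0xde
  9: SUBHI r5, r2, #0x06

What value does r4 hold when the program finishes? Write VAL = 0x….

VAL = 0x7a

[0] flags=1001 → (cmp)
[1] flags=1001 LT?F → skip
[2] flags=1001 GE?T → r0=0x97
[3] flags=0010 → (cmp)
[4] flags=0010 PL?T → r0=0x65
[5] flags=0010 CS?T → r4=0x7a
[6] flags=0010 LS?F → skip
[7] flags=0000 → (cmp)
[8] flags=0000 VS?F → skip
[9] flags=0000 HI?F → skip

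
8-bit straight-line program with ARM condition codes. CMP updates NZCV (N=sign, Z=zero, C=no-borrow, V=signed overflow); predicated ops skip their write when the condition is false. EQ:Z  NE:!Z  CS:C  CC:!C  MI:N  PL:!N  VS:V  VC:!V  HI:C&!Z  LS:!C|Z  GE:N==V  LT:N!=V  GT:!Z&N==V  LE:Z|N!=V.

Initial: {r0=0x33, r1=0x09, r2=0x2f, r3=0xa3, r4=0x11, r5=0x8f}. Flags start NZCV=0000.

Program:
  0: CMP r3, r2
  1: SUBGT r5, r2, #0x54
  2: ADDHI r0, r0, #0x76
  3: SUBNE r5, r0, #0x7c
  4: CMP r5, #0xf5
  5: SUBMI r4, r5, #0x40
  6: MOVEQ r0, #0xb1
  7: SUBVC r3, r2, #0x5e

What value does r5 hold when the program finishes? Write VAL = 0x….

VAL = 0x2d

[0] flags=0011 → (cmp)
[1] flags=0011 GT?F → skip
[2] flags=0011 HI?T → r0=0xa9
[3] flags=0011 NE?T → r5=0x2d
[4] flags=0000 → (cmp)
[5] flags=0000 MI?F → skip
[6] flags=0000 EQ?F → skip
[7] flags=0000 VC?T → r3=0xd1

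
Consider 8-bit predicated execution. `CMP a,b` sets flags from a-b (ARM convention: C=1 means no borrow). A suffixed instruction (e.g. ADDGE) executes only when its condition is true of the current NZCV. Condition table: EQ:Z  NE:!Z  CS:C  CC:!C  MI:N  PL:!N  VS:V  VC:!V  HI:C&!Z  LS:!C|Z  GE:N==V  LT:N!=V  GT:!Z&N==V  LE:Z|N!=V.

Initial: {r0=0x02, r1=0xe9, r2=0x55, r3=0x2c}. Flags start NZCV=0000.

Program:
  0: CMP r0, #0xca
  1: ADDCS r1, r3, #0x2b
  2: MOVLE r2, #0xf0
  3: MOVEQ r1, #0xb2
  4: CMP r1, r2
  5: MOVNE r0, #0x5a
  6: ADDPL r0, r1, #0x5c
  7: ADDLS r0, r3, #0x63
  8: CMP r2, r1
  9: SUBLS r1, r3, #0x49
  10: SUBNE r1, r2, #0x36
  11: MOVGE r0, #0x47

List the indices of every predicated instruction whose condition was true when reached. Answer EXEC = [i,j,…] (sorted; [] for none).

EXEC = [5,9,10,11]

[0] flags=0000 → (cmp)
[1] flags=0000 CS?F → skip
[2] flags=0000 LE?F → skip
[3] flags=0000 EQ?F → skip
[4] flags=1010 → (cmp)
[5] flags=1010 NE?T → r0=0x5a
[6] flags=1010 PL?F → skip
[7] flags=1010 LS?F → skip
[8] flags=0000 → (cmp)
[9] flags=0000 LS?T → r1=0xe3
[10] flags=0000 NE?T → r1=0x1f
[11] flags=0000 GE?T → r0=0x47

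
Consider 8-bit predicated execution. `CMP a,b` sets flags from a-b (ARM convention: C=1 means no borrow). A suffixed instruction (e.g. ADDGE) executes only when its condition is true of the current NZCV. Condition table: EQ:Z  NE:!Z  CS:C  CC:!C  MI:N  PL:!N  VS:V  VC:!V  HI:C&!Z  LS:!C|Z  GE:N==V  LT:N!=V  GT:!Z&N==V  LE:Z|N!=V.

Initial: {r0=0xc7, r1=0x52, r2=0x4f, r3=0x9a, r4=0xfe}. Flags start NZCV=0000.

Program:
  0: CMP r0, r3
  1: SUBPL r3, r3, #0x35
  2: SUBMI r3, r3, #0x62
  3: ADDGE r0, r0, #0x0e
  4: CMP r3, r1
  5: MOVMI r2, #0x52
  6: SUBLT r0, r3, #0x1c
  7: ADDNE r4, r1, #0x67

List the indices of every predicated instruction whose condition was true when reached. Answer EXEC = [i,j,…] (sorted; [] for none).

EXEC = [1,3,7]

[0] flags=0010 → (cmp)
[1] flags=0010 PL?T → r3=0x65
[2] flags=0010 MI?F → skip
[3] flags=0010 GE?T → r0=0xd5
[4] flags=0010 → (cmp)
[5] flags=0010 MI?F → skip
[6] flags=0010 LT?F → skip
[7] flags=0010 NE?T → r4=0xb9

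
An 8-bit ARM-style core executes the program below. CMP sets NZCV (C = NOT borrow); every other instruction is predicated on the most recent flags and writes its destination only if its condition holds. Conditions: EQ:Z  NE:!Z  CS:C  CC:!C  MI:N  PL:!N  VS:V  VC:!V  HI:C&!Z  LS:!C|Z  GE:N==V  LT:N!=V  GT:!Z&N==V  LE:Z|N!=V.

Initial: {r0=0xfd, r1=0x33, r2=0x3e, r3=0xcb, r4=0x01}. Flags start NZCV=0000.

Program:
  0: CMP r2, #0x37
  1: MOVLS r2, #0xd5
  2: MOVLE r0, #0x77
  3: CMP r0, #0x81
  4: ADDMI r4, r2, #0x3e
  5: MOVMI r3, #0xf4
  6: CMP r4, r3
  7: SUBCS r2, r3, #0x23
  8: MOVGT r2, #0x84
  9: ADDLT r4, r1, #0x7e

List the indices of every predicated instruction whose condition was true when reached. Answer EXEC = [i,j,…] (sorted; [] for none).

[0] flags=0010 → (cmp)
[1] flags=0010 LS?F → skip
[2] flags=0010 LE?F → skip
[3] flags=0010 → (cmp)
[4] flags=0010 MI?F → skip
[5] flags=0010 MI?F → skip
[6] flags=0000 → (cmp)
[7] flags=0000 CS?F → skip
[8] flags=0000 GT?T → r2=0x84
[9] flags=0000 LT?F → skip

EXEC = [8]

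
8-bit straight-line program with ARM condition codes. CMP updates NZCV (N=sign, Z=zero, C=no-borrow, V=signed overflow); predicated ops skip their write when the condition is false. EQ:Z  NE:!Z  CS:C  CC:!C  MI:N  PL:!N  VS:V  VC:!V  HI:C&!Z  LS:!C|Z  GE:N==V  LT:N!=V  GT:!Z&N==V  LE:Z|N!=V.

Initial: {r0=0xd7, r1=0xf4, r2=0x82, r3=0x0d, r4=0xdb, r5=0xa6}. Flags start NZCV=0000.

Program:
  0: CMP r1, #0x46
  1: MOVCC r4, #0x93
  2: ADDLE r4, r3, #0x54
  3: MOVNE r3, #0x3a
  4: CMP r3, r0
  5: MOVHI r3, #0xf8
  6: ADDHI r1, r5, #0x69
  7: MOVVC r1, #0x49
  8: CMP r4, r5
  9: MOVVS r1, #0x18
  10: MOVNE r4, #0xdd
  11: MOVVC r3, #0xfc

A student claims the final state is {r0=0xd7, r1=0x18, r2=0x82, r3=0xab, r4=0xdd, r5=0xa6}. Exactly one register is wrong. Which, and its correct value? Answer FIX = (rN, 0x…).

FIX = (r3, 0x3a)

0: ✓ CMP  NZCV=1010
1: · MOVCC
2: ✓ ADDLE  r4←0x61
3: ✓ MOVNE  r3←0x3a
4: ✓ CMP  NZCV=0000
5: · MOVHI
6: · ADDHI
7: ✓ MOVVC  r1←0x49
8: ✓ CMP  NZCV=1001
9: ✓ MOVVS  r1←0x18
10: ✓ MOVNE  r4←0xdd
11: · MOVVC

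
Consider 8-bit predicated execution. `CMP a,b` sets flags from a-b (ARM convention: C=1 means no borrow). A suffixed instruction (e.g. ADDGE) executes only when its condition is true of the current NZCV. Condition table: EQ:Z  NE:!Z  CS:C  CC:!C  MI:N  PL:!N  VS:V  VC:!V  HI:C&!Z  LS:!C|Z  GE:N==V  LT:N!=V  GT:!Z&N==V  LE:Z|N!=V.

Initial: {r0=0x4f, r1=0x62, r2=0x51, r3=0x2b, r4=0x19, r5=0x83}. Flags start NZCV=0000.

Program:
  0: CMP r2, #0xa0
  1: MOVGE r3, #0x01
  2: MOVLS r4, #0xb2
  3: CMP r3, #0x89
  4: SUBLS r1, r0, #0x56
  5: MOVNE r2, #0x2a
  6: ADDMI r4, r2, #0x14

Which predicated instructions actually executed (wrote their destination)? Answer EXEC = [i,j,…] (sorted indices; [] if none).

[0] flags=1001 → (cmp)
[1] flags=1001 GE?T → r3=0x01
[2] flags=1001 LS?T → r4=0xb2
[3] flags=0000 → (cmp)
[4] flags=0000 LS?T → r1=0xf9
[5] flags=0000 NE?T → r2=0x2a
[6] flags=0000 MI?F → skip

EXEC = [1,2,4,5]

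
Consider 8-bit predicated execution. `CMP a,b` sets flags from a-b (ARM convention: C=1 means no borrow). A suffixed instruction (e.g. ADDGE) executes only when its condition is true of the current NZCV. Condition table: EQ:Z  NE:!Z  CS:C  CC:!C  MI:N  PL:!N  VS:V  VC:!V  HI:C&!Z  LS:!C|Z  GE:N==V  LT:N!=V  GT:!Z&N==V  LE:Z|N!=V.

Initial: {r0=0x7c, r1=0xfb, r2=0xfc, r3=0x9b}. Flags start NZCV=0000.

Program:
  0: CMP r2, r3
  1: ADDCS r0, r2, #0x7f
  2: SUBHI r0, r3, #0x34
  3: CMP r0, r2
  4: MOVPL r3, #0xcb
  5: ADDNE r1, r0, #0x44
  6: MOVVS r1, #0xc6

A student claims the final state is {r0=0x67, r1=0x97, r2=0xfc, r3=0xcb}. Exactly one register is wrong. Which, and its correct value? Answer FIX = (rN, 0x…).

FIX = (r1, 0xab)

[0] flags=0010 → (cmp)
[1] flags=0010 CS?T → r0=0x7b
[2] flags=0010 HI?T → r0=0x67
[3] flags=0000 → (cmp)
[4] flags=0000 PL?T → r3=0xcb
[5] flags=0000 NE?T → r1=0xab
[6] flags=0000 VS?F → skip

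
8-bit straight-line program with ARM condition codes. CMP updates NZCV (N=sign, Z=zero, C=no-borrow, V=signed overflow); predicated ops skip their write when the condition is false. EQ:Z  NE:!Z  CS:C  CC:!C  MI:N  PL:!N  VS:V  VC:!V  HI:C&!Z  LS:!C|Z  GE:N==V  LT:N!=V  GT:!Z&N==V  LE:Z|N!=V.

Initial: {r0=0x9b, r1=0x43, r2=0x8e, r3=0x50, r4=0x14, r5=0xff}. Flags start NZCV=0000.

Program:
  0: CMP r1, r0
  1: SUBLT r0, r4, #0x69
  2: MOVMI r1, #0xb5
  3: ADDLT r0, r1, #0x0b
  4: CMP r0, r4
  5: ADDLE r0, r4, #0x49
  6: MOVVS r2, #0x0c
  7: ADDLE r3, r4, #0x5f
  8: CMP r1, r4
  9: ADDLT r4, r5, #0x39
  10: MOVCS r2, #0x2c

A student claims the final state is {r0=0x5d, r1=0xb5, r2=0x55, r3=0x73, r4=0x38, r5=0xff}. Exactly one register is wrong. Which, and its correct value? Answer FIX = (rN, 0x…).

0: ✓ CMP  NZCV=1001
1: · SUBLT
2: ✓ MOVMI  r1←0xb5
3: · ADDLT
4: ✓ CMP  NZCV=1010
5: ✓ ADDLE  r0←0x5d
6: · MOVVS
7: ✓ ADDLE  r3←0x73
8: ✓ CMP  NZCV=1010
9: ✓ ADDLT  r4←0x38
10: ✓ MOVCS  r2←0x2c

FIX = (r2, 0x2c)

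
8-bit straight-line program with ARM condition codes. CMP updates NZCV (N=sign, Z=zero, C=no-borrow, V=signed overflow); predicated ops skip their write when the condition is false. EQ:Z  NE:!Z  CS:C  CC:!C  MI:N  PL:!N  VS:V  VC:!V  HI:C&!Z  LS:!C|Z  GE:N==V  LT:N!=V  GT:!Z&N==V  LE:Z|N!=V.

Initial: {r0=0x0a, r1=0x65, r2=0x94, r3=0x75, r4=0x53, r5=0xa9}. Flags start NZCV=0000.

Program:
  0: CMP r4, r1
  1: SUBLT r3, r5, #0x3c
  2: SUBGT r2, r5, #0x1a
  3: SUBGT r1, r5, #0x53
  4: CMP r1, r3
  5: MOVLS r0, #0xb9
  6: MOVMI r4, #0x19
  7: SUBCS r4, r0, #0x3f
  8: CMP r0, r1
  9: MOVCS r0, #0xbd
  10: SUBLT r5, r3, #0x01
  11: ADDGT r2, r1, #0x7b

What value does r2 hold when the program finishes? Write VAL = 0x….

0: ✓ CMP  NZCV=1000
1: ✓ SUBLT  r3←0x6d
2: · SUBGT
3: · SUBGT
4: ✓ CMP  NZCV=1000
5: ✓ MOVLS  r0←0xb9
6: ✓ MOVMI  r4←0x19
7: · SUBCS
8: ✓ CMP  NZCV=0011
9: ✓ MOVCS  r0←0xbd
10: ✓ SUBLT  r5←0x6c
11: · ADDGT

VAL = 0x94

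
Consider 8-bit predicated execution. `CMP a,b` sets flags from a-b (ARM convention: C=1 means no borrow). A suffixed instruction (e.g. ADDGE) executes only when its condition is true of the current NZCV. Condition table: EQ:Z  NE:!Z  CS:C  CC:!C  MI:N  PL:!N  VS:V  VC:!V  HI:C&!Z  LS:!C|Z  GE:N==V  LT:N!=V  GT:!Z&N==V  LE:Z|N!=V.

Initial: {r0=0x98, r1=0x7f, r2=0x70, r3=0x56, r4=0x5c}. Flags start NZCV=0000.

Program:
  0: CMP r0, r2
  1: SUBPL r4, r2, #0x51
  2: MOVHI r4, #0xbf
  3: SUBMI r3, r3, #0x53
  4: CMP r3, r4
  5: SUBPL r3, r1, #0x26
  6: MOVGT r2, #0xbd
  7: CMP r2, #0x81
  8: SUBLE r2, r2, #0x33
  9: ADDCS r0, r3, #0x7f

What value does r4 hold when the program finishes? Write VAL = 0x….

VAL = 0xbf

0: ✓ CMP  NZCV=0011
1: ✓ SUBPL  r4←0x1f
2: ✓ MOVHI  r4←0xbf
3: · SUBMI
4: ✓ CMP  NZCV=1001
5: · SUBPL
6: ✓ MOVGT  r2←0xbd
7: ✓ CMP  NZCV=0010
8: · SUBLE
9: ✓ ADDCS  r0←0xd5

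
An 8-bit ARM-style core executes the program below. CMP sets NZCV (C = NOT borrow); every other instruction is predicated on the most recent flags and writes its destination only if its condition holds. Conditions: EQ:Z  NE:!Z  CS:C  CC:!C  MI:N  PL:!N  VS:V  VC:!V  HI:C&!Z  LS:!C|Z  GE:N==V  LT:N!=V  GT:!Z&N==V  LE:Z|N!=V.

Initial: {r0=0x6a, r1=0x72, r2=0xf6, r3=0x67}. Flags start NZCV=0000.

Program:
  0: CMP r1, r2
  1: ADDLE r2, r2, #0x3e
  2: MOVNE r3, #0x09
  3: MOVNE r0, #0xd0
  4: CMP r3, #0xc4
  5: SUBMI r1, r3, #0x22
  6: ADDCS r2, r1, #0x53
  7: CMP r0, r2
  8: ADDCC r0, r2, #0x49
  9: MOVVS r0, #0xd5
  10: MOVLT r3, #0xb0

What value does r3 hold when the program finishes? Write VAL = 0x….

VAL = 0xb0

0: ✓ CMP  NZCV=0000
1: · ADDLE
2: ✓ MOVNE  r3←0x09
3: ✓ MOVNE  r0←0xd0
4: ✓ CMP  NZCV=0000
5: · SUBMI
6: · ADDCS
7: ✓ CMP  NZCV=1000
8: ✓ ADDCC  r0←0x3f
9: · MOVVS
10: ✓ MOVLT  r3←0xb0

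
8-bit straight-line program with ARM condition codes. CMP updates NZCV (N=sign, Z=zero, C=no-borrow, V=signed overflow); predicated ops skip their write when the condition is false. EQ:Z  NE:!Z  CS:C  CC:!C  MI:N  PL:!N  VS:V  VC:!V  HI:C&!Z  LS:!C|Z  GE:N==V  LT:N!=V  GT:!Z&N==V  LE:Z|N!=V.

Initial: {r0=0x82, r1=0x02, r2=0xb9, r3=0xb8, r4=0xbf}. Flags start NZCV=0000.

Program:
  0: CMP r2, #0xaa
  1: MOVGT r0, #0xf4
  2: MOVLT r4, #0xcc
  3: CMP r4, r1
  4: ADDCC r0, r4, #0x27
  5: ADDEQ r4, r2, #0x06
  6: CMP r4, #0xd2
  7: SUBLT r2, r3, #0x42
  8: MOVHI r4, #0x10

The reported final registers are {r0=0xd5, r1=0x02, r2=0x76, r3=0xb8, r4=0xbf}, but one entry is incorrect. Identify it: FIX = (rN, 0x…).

FIX = (r0, 0xf4)

0: ✓ CMP  NZCV=0010
1: ✓ MOVGT  r0←0xf4
2: · MOVLT
3: ✓ CMP  NZCV=1010
4: · ADDCC
5: · ADDEQ
6: ✓ CMP  NZCV=1000
7: ✓ SUBLT  r2←0x76
8: · MOVHI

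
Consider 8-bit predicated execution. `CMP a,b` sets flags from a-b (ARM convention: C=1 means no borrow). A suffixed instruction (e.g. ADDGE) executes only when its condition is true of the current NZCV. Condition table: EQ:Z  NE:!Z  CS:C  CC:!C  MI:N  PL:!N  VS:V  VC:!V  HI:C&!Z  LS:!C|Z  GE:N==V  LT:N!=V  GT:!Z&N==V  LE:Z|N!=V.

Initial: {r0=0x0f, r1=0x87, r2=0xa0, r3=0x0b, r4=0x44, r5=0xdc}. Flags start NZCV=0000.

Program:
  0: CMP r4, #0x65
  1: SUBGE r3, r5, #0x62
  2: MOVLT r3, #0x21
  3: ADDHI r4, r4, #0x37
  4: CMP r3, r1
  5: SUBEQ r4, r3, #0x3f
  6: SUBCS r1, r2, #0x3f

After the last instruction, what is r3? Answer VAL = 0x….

0: ✓ CMP  NZCV=1000
1: · SUBGE
2: ✓ MOVLT  r3←0x21
3: · ADDHI
4: ✓ CMP  NZCV=1001
5: · SUBEQ
6: · SUBCS

VAL = 0x21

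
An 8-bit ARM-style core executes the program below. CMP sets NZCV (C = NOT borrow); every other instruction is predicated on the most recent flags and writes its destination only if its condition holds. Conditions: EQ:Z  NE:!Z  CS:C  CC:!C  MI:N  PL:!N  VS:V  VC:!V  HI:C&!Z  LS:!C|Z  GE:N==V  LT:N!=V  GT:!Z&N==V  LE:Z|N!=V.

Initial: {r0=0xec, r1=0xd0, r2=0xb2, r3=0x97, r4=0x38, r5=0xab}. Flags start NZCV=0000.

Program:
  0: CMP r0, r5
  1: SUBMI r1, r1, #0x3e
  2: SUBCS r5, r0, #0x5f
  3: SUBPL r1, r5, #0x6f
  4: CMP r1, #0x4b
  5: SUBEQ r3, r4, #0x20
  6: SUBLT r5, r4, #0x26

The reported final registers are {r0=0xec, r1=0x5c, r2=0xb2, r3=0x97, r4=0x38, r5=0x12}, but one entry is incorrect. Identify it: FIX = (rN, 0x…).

0: ✓ CMP  NZCV=0010
1: · SUBMI
2: ✓ SUBCS  r5←0x8d
3: ✓ SUBPL  r1←0x1e
4: ✓ CMP  NZCV=1000
5: · SUBEQ
6: ✓ SUBLT  r5←0x12

FIX = (r1, 0x1e)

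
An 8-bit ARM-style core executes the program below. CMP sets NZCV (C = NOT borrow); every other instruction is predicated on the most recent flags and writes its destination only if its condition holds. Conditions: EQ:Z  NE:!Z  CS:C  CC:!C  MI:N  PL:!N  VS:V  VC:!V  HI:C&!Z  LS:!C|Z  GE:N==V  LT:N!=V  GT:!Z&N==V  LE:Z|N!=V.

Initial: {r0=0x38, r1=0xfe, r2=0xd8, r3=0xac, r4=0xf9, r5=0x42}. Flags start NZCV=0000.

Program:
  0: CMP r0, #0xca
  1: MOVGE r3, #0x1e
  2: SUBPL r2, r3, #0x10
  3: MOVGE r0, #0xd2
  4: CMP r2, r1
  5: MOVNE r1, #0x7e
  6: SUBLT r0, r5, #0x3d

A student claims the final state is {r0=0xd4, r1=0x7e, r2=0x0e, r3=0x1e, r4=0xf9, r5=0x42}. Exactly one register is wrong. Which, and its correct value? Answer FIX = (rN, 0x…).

FIX = (r0, 0xd2)

[0] flags=0000 → (cmp)
[1] flags=0000 GE?T → r3=0x1e
[2] flags=0000 PL?T → r2=0x0e
[3] flags=0000 GE?T → r0=0xd2
[4] flags=0000 → (cmp)
[5] flags=0000 NE?T → r1=0x7e
[6] flags=0000 LT?F → skip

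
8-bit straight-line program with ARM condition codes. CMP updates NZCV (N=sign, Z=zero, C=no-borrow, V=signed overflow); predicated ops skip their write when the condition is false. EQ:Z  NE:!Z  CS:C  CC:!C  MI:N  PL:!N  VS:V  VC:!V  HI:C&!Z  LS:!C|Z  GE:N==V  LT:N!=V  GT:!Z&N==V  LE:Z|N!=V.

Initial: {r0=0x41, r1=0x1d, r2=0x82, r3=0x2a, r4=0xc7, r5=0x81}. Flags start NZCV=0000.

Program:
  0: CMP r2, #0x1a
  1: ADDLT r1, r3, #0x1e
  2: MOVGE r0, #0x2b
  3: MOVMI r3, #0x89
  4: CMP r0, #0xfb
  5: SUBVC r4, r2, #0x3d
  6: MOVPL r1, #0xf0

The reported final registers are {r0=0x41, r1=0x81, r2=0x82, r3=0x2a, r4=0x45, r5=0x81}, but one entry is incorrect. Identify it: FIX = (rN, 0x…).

FIX = (r1, 0xf0)

[0] flags=0011 → (cmp)
[1] flags=0011 LT?T → r1=0x48
[2] flags=0011 GE?F → skip
[3] flags=0011 MI?F → skip
[4] flags=0000 → (cmp)
[5] flags=0000 VC?T → r4=0x45
[6] flags=0000 PL?T → r1=0xf0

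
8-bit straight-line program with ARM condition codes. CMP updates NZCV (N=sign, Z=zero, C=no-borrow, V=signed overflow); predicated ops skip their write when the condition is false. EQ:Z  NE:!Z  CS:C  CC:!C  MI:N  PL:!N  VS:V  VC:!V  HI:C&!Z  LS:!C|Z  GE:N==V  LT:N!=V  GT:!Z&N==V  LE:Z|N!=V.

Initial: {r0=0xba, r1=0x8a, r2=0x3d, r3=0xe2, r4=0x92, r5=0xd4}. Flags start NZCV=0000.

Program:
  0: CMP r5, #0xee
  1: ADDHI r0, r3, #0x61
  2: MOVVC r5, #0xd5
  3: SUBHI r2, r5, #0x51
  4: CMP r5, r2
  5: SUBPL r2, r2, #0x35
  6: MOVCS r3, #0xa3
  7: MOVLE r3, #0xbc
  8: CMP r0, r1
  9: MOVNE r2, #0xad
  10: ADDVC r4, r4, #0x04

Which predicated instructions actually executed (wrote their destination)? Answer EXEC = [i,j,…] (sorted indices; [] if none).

EXEC = [2,6,7,9,10]

[0] flags=1000 → (cmp)
[1] flags=1000 HI?F → skip
[2] flags=1000 VC?T → r5=0xd5
[3] flags=1000 HI?F → skip
[4] flags=1010 → (cmp)
[5] flags=1010 PL?F → skip
[6] flags=1010 CS?T → r3=0xa3
[7] flags=1010 LE?T → r3=0xbc
[8] flags=0010 → (cmp)
[9] flags=0010 NE?T → r2=0xad
[10] flags=0010 VC?T → r4=0x96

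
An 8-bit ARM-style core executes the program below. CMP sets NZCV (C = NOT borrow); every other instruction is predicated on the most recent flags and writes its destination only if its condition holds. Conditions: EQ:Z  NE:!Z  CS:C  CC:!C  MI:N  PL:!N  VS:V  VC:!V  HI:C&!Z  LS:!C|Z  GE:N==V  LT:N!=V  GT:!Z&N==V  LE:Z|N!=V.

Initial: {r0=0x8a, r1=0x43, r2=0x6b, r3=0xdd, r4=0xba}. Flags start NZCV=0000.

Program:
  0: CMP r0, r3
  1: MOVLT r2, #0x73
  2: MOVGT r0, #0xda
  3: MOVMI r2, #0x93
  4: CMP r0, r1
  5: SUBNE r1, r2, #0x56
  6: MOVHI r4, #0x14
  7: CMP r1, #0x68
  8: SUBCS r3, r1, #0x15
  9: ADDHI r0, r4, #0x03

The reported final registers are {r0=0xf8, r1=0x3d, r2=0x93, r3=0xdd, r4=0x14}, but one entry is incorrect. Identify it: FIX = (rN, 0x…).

[0] flags=1000 → (cmp)
[1] flags=1000 LT?T → r2=0x73
[2] flags=1000 GT?F → skip
[3] flags=1000 MI?T → r2=0x93
[4] flags=0011 → (cmp)
[5] flags=0011 NE?T → r1=0x3d
[6] flags=0011 HI?T → r4=0x14
[7] flags=1000 → (cmp)
[8] flags=1000 CS?F → skip
[9] flags=1000 HI?F → skip

FIX = (r0, 0x8a)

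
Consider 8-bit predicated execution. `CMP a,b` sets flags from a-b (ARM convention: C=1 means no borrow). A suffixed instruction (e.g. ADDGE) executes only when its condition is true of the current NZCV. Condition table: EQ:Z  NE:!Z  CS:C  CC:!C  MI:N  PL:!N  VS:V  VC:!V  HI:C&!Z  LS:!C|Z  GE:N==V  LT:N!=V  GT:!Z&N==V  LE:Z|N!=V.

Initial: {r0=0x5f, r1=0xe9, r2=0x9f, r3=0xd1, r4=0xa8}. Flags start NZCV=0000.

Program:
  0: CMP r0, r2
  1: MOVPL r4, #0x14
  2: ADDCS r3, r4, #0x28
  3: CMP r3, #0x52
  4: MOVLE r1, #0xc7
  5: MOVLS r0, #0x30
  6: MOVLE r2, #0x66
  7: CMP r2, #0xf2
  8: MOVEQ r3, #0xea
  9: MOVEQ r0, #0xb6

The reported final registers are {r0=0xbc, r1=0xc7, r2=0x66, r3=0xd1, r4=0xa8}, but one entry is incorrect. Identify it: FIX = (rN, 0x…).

0: ✓ CMP  NZCV=1001
1: · MOVPL
2: · ADDCS
3: ✓ CMP  NZCV=0011
4: ✓ MOVLE  r1←0xc7
5: · MOVLS
6: ✓ MOVLE  r2←0x66
7: ✓ CMP  NZCV=0000
8: · MOVEQ
9: · MOVEQ

FIX = (r0, 0x5f)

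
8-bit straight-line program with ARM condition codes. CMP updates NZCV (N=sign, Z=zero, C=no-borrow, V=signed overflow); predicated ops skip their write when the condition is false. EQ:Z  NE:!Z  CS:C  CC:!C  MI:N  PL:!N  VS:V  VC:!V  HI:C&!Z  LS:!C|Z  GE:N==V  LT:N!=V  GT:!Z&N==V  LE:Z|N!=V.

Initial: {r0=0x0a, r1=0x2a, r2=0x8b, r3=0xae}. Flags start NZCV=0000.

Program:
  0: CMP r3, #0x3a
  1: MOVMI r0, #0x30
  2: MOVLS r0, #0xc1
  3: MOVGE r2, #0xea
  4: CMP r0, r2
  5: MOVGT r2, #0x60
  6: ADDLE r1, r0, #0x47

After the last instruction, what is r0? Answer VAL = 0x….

[0] flags=0011 → (cmp)
[1] flags=0011 MI?F → skip
[2] flags=0011 LS?F → skip
[3] flags=0011 GE?F → skip
[4] flags=0000 → (cmp)
[5] flags=0000 GT?T → r2=0x60
[6] flags=0000 LE?F → skip

VAL = 0x0a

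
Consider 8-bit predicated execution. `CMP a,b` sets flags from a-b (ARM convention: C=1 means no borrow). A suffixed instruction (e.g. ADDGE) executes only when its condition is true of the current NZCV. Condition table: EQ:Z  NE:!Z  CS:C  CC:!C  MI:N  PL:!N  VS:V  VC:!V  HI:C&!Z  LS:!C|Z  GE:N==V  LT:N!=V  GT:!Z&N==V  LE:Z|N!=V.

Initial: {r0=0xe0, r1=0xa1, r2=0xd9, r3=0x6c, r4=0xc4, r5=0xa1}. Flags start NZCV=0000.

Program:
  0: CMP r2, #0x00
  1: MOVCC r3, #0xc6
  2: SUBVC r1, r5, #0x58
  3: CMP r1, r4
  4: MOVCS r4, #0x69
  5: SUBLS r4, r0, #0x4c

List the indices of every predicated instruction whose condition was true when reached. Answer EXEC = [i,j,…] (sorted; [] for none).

[0] flags=1010 → (cmp)
[1] flags=1010 CC?F → skip
[2] flags=1010 VC?T → r1=0x49
[3] flags=1001 → (cmp)
[4] flags=1001 CS?F → skip
[5] flags=1001 LS?T → r4=0x94

EXEC = [2,5]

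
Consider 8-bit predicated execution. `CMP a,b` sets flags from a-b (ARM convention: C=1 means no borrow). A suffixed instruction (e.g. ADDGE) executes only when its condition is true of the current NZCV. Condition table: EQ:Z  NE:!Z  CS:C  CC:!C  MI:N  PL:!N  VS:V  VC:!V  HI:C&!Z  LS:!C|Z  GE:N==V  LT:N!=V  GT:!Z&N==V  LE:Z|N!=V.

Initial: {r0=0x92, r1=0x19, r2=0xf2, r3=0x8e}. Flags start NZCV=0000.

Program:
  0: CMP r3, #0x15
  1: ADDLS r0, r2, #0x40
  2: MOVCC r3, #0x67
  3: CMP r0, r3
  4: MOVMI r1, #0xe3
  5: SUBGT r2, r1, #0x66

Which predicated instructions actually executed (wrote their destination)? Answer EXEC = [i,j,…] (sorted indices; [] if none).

0: ✓ CMP  NZCV=0011
1: · ADDLS
2: · MOVCC
3: ✓ CMP  NZCV=0010
4: · MOVMI
5: ✓ SUBGT  r2←0xb3

EXEC = [5]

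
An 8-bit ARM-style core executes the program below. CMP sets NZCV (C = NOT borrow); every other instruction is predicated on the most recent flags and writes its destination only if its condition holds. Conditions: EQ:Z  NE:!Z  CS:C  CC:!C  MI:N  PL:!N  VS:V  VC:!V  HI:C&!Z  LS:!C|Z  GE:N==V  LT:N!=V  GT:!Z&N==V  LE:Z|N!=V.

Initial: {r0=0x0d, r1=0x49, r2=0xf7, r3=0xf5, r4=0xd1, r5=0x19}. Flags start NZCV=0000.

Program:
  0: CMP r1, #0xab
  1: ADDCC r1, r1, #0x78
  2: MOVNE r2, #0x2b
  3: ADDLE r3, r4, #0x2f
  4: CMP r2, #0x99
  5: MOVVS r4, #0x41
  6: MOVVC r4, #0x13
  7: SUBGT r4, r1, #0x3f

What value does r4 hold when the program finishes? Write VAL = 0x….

0: ✓ CMP  NZCV=1001
1: ✓ ADDCC  r1←0xc1
2: ✓ MOVNE  r2←0x2b
3: · ADDLE
4: ✓ CMP  NZCV=1001
5: ✓ MOVVS  r4←0x41
6: · MOVVC
7: ✓ SUBGT  r4←0x82

VAL = 0x82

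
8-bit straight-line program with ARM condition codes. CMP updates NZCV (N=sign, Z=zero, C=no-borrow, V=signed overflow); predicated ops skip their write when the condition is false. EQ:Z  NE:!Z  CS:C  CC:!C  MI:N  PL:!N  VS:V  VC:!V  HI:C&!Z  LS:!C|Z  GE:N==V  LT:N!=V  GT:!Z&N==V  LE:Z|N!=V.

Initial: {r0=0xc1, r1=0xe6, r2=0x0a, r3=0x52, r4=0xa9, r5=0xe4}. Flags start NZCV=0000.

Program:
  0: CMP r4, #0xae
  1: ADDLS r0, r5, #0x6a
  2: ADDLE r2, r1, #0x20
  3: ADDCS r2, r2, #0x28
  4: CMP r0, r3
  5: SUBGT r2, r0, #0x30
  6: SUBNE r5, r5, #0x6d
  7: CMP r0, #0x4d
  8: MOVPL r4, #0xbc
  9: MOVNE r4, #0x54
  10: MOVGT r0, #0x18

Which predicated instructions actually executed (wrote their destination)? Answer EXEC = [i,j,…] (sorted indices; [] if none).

[0] flags=1000 → (cmp)
[1] flags=1000 LS?T → r0=0x4e
[2] flags=1000 LE?T → r2=0x06
[3] flags=1000 CS?F → skip
[4] flags=1000 → (cmp)
[5] flags=1000 GT?F → skip
[6] flags=1000 NE?T → r5=0x77
[7] flags=0010 → (cmp)
[8] flags=0010 PL?T → r4=0xbc
[9] flags=0010 NE?T → r4=0x54
[10] flags=0010 GT?T → r0=0x18

EXEC = [1,2,6,8,9,10]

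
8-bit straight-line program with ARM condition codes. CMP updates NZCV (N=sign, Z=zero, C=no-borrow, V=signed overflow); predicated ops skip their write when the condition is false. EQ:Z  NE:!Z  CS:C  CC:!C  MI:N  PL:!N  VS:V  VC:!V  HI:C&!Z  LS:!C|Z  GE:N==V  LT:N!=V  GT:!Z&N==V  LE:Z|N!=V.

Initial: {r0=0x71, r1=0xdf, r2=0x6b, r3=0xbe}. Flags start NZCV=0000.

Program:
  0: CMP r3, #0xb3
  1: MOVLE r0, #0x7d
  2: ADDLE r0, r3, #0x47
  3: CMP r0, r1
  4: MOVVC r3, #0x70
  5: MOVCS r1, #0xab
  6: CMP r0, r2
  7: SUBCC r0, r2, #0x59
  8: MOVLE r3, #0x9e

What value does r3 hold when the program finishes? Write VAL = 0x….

[0] flags=0010 → (cmp)
[1] flags=0010 LE?F → skip
[2] flags=0010 LE?F → skip
[3] flags=1001 → (cmp)
[4] flags=1001 VC?F → skip
[5] flags=1001 CS?F → skip
[6] flags=0010 → (cmp)
[7] flags=0010 CC?F → skip
[8] flags=0010 LE?F → skip

VAL = 0xbe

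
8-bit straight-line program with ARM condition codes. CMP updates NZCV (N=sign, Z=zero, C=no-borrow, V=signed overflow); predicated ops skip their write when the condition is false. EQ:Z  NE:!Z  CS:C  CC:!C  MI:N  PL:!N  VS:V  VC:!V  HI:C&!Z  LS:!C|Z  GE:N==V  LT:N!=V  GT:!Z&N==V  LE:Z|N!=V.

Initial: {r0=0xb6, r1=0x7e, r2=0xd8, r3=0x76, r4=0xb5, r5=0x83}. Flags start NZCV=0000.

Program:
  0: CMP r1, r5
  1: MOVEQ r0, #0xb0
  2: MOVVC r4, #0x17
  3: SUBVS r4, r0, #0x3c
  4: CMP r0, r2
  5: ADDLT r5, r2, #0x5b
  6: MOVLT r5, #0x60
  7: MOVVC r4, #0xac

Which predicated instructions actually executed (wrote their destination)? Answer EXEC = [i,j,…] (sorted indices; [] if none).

EXEC = [3,5,6,7]

0: ✓ CMP  NZCV=1001
1: · MOVEQ
2: · MOVVC
3: ✓ SUBVS  r4←0x7a
4: ✓ CMP  NZCV=1000
5: ✓ ADDLT  r5←0x33
6: ✓ MOVLT  r5←0x60
7: ✓ MOVVC  r4←0xac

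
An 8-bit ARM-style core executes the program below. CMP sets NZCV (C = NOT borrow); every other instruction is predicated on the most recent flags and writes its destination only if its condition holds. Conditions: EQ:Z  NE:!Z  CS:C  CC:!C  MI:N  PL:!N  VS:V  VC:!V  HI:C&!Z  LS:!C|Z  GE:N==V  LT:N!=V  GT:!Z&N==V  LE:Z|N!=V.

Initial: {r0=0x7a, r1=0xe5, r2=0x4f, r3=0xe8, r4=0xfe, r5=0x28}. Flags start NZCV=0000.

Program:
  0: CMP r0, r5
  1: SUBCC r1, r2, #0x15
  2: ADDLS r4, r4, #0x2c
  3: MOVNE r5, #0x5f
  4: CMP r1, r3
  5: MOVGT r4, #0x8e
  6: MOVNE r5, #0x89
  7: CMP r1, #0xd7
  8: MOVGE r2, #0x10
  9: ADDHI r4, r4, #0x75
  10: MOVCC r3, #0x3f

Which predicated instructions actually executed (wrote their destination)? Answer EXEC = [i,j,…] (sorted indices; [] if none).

EXEC = [3,6,8,9]

0: ✓ CMP  NZCV=0010
1: · SUBCC
2: · ADDLS
3: ✓ MOVNE  r5←0x5f
4: ✓ CMP  NZCV=1000
5: · MOVGT
6: ✓ MOVNE  r5←0x89
7: ✓ CMP  NZCV=0010
8: ✓ MOVGE  r2←0x10
9: ✓ ADDHI  r4←0x73
10: · MOVCC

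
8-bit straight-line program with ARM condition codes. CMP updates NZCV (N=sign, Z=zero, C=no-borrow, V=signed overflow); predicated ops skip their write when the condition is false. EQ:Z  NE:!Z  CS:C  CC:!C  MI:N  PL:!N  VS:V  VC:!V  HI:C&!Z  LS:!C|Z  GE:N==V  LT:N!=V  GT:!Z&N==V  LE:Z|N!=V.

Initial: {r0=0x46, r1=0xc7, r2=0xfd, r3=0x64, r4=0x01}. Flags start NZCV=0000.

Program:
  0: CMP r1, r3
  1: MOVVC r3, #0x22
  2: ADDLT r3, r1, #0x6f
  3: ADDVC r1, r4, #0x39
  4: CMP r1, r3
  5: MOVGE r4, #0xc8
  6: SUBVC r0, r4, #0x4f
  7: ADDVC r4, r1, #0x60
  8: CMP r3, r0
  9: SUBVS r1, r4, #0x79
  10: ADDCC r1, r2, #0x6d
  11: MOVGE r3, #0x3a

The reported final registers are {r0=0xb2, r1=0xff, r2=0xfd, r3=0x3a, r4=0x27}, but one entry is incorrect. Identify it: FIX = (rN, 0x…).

[0] flags=0011 → (cmp)
[1] flags=0011 VC?F → skip
[2] flags=0011 LT?T → r3=0x36
[3] flags=0011 VC?F → skip
[4] flags=1010 → (cmp)
[5] flags=1010 GE?F → skip
[6] flags=1010 VC?T → r0=0xb2
[7] flags=1010 VC?T → r4=0x27
[8] flags=1001 → (cmp)
[9] flags=1001 VS?T → r1=0xae
[10] flags=1001 CC?T → r1=0x6a
[11] flags=1001 GE?T → r3=0x3a

FIX = (r1, 0x6a)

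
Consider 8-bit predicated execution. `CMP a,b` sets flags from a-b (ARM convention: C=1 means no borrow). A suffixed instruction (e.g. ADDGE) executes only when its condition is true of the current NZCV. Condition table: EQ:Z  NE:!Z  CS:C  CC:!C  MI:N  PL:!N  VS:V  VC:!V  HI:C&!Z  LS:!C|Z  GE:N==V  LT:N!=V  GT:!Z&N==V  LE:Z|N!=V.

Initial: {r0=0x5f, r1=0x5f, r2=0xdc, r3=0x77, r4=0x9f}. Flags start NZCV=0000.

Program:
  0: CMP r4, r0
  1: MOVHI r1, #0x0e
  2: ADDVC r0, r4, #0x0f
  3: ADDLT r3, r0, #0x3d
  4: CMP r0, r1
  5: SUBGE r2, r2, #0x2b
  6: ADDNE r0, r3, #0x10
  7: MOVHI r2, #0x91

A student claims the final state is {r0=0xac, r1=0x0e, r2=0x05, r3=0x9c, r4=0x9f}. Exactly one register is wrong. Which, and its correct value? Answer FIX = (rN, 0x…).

FIX = (r2, 0x91)

0: ✓ CMP  NZCV=0011
1: ✓ MOVHI  r1←0x0e
2: · ADDVC
3: ✓ ADDLT  r3←0x9c
4: ✓ CMP  NZCV=0010
5: ✓ SUBGE  r2←0xb1
6: ✓ ADDNE  r0←0xac
7: ✓ MOVHI  r2←0x91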